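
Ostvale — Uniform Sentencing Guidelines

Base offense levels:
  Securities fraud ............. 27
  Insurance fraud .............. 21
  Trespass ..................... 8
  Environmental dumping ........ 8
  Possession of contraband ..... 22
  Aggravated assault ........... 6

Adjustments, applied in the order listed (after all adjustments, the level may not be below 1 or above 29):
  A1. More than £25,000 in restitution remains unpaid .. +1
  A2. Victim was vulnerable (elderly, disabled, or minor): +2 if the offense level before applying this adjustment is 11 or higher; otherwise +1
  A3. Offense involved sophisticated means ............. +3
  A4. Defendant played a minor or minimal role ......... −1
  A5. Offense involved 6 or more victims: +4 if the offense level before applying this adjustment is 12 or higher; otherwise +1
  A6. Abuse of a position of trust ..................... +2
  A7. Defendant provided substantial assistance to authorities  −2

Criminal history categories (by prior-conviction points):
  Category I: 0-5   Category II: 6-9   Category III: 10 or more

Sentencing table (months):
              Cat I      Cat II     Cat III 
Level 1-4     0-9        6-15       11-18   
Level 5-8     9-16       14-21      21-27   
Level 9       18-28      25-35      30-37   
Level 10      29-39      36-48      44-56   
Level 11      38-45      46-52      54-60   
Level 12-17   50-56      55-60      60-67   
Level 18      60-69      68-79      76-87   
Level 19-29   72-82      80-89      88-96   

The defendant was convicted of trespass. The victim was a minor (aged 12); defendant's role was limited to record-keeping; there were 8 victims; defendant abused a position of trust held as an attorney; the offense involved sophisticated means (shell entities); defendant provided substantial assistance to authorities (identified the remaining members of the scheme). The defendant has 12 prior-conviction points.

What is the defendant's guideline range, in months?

60-67 months

Base offense level for trespass: 8.
A2 applies (level before this adjustment is 8 < 11, so +1): 8 + 1 = 9.
A3 applies: 9 + 3 = 12.
A4 applies: 12 − 1 = 11.
A5 applies (level before this adjustment is 11 < 12, so +1): 11 + 1 = 12.
A6 applies: 12 + 2 = 14.
A7 applies: 14 − 2 = 12.
Final offense level: 12.
Criminal history: 12 prior points → Category III (10+).
Level 12 falls in the 12-17 band.
Grid: Level 12-17 × Category III = 60-67 months.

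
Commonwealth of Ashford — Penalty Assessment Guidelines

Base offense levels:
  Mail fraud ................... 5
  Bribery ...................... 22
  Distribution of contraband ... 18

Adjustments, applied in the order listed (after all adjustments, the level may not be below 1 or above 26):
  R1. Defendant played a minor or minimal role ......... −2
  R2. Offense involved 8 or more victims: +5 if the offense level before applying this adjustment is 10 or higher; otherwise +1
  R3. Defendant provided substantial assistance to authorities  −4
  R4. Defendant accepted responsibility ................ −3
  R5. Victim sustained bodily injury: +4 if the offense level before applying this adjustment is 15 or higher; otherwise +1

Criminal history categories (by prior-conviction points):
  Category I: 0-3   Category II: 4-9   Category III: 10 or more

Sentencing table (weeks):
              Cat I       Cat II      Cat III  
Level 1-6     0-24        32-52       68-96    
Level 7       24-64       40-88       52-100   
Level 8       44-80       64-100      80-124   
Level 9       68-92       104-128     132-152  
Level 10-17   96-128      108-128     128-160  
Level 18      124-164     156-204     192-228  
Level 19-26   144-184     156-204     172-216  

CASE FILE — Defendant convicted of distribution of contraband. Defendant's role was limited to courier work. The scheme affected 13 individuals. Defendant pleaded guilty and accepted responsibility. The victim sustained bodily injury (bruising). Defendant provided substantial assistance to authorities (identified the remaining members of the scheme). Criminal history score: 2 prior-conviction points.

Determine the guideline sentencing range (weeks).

96-128 weeks

Base offense level for distribution of contraband: 18.
R1 applies: 18 − 2 = 16.
R2 applies (level before this adjustment is 16 ≥ 10, so +5): 16 + 5 = 21.
R3 applies: 21 − 4 = 17.
R4 applies: 17 − 3 = 14.
R5 applies (level before this adjustment is 14 < 15, so +1): 14 + 1 = 15.
Final offense level: 15.
Criminal history: 2 prior points → Category I (0-3).
Level 15 falls in the 10-17 band.
Grid: Level 10-17 × Category I = 96-128 weeks.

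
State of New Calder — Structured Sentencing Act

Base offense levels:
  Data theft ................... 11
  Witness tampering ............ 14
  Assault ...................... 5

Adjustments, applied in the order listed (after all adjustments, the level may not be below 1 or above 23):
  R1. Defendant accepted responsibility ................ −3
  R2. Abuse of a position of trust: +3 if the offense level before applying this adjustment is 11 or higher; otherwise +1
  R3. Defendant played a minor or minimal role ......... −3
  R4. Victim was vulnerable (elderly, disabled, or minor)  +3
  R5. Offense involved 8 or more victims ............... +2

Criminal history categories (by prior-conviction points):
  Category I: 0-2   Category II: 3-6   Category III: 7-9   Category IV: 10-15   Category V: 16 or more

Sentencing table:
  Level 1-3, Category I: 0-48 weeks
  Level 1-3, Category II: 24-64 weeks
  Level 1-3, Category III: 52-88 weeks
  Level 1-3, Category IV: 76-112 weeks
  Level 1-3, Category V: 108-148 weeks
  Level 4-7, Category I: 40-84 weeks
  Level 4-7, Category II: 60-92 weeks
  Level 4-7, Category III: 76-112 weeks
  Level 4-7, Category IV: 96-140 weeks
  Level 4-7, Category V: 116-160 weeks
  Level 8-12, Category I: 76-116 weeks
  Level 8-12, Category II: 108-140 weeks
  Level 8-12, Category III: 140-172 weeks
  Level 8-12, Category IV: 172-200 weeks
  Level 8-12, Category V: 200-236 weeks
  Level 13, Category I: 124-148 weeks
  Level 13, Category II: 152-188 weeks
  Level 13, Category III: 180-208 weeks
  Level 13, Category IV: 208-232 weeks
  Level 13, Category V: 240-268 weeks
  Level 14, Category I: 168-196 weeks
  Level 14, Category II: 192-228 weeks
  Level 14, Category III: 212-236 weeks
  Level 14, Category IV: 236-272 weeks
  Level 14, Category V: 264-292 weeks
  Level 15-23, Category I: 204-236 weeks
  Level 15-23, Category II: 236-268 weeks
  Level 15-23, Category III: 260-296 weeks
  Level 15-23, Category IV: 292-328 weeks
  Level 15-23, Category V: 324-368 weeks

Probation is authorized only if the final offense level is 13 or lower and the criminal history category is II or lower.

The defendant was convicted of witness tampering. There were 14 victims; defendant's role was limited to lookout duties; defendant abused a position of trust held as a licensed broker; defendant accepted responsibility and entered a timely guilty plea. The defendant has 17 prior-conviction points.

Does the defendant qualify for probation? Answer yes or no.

No

Base offense level for witness tampering: 14.
R1 applies: 14 − 3 = 11.
R2 applies (level before this adjustment is 11 ≥ 11, so +3): 11 + 3 = 14.
R3 applies: 14 − 3 = 11.
R4 does not apply.
R5 applies: 11 + 2 = 13.
Final offense level: 13.
Criminal history: 17 prior points → Category V (16+).
Level 13 falls in the 13 band.
Grid: Level 13 × Category V = 240-268 weeks.
Probation check: level 13 ≤ 13 and category V > II → not eligible.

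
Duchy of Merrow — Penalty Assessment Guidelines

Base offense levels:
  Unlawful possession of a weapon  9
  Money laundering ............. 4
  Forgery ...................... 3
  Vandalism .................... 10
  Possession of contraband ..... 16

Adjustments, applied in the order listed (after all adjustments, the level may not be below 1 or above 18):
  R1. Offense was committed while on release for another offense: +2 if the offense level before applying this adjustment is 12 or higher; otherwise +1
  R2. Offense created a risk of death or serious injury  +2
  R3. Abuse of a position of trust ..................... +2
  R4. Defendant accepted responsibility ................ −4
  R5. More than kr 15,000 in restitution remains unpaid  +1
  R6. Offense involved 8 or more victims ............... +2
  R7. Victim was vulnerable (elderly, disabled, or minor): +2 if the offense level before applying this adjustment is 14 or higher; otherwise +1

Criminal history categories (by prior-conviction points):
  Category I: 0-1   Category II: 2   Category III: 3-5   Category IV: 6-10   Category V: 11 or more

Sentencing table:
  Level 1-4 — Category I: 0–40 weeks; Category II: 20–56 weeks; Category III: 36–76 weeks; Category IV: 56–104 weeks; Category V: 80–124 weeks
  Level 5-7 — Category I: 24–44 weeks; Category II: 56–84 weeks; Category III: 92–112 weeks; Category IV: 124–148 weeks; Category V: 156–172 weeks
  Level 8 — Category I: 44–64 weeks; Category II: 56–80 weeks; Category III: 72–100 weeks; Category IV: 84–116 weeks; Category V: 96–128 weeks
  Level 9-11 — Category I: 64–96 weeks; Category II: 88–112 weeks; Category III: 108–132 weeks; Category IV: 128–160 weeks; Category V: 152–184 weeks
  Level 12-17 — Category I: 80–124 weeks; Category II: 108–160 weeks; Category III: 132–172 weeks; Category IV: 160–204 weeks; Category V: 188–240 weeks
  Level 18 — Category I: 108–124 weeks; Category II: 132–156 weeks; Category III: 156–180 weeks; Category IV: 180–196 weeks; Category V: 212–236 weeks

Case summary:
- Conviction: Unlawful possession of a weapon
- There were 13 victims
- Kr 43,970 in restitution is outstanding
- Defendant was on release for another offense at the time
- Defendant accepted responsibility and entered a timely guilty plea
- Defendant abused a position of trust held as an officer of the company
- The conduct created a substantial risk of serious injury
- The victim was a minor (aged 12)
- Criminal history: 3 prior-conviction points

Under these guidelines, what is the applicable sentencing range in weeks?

132-172 weeks

Base offense level for unlawful possession of a weapon: 9.
R1 applies (level before this adjustment is 9 < 12, so +1): 9 + 1 = 10.
R2 applies: 10 + 2 = 12.
R3 applies: 12 + 2 = 14.
R4 applies: 14 − 4 = 10.
R5 applies: 10 + 1 = 11.
R6 applies: 11 + 2 = 13.
R7 applies (level before this adjustment is 13 < 14, so +1): 13 + 1 = 14.
Final offense level: 14.
Criminal history: 3 prior points → Category III (3-5).
Level 14 falls in the 12-17 band.
Grid: Level 12-17 × Category III = 132-172 weeks.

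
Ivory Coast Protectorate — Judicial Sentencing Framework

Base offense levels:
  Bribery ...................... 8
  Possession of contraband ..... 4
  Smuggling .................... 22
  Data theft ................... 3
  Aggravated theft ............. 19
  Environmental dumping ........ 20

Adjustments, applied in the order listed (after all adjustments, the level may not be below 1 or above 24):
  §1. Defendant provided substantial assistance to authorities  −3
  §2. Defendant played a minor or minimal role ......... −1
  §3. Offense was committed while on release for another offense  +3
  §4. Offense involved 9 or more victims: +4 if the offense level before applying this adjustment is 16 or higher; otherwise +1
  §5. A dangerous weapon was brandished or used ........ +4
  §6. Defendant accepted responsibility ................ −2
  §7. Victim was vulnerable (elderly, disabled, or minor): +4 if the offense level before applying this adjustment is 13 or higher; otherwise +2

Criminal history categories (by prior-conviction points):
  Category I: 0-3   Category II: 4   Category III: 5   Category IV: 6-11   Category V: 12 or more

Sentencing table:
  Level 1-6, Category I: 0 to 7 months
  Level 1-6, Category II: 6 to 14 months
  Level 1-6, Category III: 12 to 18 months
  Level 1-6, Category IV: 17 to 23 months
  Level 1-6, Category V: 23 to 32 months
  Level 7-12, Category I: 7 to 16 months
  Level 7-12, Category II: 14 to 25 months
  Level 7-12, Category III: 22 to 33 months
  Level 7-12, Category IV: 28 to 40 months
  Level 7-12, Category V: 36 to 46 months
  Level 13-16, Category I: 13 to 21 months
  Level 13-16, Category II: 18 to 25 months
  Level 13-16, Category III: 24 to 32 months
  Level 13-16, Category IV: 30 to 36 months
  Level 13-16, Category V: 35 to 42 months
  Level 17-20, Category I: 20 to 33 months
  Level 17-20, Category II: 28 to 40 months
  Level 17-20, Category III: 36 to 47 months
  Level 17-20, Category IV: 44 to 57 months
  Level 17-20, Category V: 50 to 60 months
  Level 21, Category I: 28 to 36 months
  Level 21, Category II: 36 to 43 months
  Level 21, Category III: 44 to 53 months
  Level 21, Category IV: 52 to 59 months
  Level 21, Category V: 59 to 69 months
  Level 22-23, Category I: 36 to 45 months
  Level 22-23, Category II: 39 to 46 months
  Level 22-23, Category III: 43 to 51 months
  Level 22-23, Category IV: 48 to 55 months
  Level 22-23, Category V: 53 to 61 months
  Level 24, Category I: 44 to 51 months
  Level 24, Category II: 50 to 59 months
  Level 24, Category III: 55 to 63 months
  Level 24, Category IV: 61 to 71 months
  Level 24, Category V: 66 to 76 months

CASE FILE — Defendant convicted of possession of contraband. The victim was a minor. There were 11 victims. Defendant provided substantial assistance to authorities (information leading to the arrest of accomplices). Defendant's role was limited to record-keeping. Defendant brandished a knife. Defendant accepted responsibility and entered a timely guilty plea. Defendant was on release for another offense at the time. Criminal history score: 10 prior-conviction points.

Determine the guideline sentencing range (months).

Base offense level for possession of contraband: 4.
§1 applies: 4 − 3 = 1.
§2 applies: 1 − 1 = 0.
§3 applies: 0 + 3 = 3.
§4 applies (level before this adjustment is 3 < 16, so +1): 3 + 1 = 4.
§5 applies: 4 + 4 = 8.
§6 applies: 8 − 2 = 6.
§7 applies (level before this adjustment is 6 < 13, so +2): 6 + 2 = 8.
Final offense level: 8.
Criminal history: 10 prior points → Category IV (6-11).
Level 8 falls in the 7-12 band.
Grid: Level 7-12 × Category IV = 28-40 months.

28-40 months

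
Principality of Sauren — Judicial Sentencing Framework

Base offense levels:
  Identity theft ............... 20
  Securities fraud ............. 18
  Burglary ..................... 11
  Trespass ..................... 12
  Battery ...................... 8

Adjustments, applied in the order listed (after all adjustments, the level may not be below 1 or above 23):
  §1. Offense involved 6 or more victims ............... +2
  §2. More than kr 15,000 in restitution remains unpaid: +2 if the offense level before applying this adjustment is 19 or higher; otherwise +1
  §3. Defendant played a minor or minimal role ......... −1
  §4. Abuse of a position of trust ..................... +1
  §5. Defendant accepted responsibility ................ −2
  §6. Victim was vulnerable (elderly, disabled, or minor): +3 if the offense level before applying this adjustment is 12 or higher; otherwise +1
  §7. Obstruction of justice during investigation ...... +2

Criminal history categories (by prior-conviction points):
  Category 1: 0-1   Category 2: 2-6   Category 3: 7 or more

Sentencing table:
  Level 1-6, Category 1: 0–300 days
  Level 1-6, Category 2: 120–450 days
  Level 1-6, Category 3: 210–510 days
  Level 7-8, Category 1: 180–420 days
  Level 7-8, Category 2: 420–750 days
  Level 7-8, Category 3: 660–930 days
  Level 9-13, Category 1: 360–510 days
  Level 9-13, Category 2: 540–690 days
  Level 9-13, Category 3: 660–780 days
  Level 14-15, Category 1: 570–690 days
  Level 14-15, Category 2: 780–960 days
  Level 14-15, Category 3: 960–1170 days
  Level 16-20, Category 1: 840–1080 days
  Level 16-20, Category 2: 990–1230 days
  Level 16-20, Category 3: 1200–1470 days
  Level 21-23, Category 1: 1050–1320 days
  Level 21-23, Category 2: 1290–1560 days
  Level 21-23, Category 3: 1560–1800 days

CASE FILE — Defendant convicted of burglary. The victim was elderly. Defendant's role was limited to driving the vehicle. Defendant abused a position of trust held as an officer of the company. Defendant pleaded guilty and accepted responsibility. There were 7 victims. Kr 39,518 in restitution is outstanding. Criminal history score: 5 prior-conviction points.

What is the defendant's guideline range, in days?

Base offense level for burglary: 11.
§1 applies: 11 + 2 = 13.
§2 applies (level before this adjustment is 13 < 19, so +1): 13 + 1 = 14.
§3 applies: 14 − 1 = 13.
§4 applies: 13 + 1 = 14.
§5 applies: 14 − 2 = 12.
§6 applies (level before this adjustment is 12 ≥ 12, so +3): 12 + 3 = 15.
Final offense level: 15.
Criminal history: 5 prior points → Category 2 (2-6).
Level 15 falls in the 14-15 band.
Grid: Level 14-15 × Category 2 = 780-960 days.

780-960 days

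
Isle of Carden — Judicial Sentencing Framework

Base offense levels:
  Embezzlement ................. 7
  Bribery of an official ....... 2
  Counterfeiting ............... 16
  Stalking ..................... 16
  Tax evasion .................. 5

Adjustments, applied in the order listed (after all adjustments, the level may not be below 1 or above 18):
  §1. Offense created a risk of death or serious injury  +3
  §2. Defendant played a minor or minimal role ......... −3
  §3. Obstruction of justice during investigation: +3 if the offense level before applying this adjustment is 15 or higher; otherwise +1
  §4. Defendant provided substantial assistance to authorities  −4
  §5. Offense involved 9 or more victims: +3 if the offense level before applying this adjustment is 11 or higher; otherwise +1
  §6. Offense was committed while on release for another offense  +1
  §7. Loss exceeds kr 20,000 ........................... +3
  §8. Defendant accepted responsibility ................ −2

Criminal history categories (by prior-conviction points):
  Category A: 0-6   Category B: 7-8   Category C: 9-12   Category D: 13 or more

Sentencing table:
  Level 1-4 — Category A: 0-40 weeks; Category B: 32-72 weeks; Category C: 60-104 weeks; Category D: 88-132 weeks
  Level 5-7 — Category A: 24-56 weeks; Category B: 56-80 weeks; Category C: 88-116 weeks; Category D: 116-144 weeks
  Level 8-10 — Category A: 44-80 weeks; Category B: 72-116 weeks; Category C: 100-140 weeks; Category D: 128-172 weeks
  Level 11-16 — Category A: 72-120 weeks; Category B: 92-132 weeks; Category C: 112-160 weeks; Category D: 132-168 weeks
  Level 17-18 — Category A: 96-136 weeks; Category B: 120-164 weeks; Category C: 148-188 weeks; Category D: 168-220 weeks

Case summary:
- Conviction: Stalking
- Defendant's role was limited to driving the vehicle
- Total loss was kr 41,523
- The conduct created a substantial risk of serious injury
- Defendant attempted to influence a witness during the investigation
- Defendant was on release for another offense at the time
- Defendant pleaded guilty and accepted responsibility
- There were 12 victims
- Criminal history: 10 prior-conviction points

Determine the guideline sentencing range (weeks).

148-188 weeks

Base offense level for stalking: 16.
§1 applies: 16 + 3 = 19.
§2 applies: 19 − 3 = 16.
§3 applies (level before this adjustment is 16 ≥ 15, so +3): 16 + 3 = 19.
§4 does not apply.
§5 applies (level before this adjustment is 19 ≥ 11, so +3): 19 + 3 = 22.
§6 applies: 22 + 1 = 23.
§7 applies: 23 + 3 = 26.
§8 applies: 26 − 2 = 24.
Level 24 exceeds the maximum of 18; capped at 18.
Final offense level: 18.
Criminal history: 10 prior points → Category C (9-12).
Level 18 falls in the 17-18 band.
Grid: Level 17-18 × Category C = 148-188 weeks.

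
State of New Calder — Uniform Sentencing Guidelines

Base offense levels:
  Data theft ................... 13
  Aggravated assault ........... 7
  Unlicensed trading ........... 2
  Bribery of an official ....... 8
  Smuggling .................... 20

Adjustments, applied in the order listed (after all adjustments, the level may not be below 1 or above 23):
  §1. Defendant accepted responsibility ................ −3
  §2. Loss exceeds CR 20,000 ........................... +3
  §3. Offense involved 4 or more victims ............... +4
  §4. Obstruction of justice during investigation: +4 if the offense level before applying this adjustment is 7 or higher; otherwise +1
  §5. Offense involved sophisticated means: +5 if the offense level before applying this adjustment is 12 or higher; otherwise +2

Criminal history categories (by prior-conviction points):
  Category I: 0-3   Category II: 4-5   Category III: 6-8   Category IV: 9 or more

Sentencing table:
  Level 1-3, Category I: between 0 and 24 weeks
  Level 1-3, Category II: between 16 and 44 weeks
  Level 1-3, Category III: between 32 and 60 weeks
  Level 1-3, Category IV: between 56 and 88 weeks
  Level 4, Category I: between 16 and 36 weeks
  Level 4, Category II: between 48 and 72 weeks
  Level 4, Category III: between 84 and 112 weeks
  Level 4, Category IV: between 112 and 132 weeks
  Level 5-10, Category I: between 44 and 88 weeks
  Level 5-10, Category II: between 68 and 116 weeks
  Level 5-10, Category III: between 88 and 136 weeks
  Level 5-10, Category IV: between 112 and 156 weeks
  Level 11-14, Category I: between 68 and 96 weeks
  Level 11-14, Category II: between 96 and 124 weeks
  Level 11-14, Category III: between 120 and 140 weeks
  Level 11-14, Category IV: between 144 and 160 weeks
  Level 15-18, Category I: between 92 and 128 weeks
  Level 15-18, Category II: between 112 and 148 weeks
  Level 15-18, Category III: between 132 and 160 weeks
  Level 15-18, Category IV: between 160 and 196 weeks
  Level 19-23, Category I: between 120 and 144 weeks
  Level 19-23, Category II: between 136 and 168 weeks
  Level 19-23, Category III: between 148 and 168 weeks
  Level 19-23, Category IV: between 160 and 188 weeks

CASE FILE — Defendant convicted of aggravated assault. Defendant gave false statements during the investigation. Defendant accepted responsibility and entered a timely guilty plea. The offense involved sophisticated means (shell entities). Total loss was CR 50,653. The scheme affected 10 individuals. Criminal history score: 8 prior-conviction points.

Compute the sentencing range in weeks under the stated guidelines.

Base offense level for aggravated assault: 7.
§1 applies: 7 − 3 = 4.
§2 applies: 4 + 3 = 7.
§3 applies: 7 + 4 = 11.
§4 applies (level before this adjustment is 11 ≥ 7, so +4): 11 + 4 = 15.
§5 applies (level before this adjustment is 15 ≥ 12, so +5): 15 + 5 = 20.
Final offense level: 20.
Criminal history: 8 prior points → Category III (6-8).
Level 20 falls in the 19-23 band.
Grid: Level 19-23 × Category III = 148-168 weeks.

148-168 weeks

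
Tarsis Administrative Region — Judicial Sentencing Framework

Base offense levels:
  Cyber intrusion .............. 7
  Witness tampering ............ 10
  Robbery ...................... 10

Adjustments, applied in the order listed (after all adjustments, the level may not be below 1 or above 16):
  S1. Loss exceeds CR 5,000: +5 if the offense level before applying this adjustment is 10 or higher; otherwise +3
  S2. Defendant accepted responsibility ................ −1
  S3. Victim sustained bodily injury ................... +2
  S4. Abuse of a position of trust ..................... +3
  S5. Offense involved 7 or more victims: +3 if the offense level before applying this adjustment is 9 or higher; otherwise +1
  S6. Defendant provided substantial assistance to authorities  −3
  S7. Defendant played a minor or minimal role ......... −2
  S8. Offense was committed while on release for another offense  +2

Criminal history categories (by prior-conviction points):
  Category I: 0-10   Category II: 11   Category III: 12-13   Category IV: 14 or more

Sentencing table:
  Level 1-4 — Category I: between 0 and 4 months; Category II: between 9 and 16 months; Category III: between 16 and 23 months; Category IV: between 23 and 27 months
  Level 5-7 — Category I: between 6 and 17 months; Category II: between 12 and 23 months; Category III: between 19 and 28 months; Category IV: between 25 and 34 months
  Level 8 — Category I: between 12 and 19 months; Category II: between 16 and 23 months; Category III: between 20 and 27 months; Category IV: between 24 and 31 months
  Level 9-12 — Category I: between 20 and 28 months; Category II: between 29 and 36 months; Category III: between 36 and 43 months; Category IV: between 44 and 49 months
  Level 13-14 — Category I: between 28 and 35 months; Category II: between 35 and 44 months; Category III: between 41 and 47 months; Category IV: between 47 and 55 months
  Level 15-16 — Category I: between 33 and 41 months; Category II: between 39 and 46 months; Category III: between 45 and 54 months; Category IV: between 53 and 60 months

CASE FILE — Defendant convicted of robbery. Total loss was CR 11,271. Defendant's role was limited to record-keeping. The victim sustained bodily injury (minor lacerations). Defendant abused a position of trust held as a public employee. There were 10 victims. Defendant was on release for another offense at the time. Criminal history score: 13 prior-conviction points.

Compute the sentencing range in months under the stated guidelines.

Base offense level for robbery: 10.
S1 applies (level before this adjustment is 10 ≥ 10, so +5): 10 + 5 = 15.
S3 applies: 15 + 2 = 17.
S4 applies: 17 + 3 = 20.
S5 applies (level before this adjustment is 20 ≥ 9, so +3): 20 + 3 = 23.
S7 applies: 23 − 2 = 21.
S8 applies: 21 + 2 = 23.
Level 23 exceeds the maximum of 16; capped at 16.
Final offense level: 16.
Criminal history: 13 prior points → Category III (12-13).
Level 16 falls in the 15-16 band.
Grid: Level 15-16 × Category III = 45-54 months.

45-54 months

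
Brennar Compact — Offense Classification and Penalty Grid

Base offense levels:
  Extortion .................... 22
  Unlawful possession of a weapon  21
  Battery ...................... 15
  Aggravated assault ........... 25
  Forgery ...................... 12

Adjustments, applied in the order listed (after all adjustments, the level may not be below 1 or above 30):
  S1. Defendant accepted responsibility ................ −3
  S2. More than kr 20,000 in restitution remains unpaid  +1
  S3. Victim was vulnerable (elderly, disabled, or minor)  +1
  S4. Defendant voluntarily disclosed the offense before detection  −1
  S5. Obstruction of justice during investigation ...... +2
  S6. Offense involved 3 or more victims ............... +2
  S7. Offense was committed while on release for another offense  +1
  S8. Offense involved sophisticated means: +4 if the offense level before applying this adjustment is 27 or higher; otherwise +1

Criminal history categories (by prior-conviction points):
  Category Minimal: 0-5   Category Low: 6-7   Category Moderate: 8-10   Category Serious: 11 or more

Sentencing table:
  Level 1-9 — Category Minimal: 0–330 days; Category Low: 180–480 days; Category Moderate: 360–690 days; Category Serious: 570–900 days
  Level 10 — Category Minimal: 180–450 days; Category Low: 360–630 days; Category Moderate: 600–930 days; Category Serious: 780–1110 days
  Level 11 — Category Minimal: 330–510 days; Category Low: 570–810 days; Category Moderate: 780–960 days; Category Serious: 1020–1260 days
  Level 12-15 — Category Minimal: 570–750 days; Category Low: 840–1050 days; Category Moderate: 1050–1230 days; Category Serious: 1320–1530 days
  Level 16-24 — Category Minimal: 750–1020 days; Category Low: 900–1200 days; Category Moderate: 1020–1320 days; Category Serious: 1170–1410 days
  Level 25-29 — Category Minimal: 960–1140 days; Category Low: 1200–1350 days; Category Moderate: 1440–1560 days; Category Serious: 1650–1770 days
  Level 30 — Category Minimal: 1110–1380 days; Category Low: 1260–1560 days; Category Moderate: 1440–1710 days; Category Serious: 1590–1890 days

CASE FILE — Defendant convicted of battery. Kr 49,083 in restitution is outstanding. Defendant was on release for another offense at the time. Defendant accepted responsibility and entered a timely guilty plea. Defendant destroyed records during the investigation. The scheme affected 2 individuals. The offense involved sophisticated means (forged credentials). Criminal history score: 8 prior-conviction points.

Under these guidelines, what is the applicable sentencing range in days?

Base offense level for battery: 15.
S1 applies: 15 − 3 = 12.
S2 applies: 12 + 1 = 13.
S5 applies: 13 + 2 = 15.
S7 applies: 15 + 1 = 16.
S8 applies (level before this adjustment is 16 < 27, so +1): 16 + 1 = 17.
Final offense level: 17.
Criminal history: 8 prior points → Category Moderate (8-10).
Level 17 falls in the 16-24 band.
Grid: Level 16-24 × Category Moderate = 1020-1320 days.

1020-1320 days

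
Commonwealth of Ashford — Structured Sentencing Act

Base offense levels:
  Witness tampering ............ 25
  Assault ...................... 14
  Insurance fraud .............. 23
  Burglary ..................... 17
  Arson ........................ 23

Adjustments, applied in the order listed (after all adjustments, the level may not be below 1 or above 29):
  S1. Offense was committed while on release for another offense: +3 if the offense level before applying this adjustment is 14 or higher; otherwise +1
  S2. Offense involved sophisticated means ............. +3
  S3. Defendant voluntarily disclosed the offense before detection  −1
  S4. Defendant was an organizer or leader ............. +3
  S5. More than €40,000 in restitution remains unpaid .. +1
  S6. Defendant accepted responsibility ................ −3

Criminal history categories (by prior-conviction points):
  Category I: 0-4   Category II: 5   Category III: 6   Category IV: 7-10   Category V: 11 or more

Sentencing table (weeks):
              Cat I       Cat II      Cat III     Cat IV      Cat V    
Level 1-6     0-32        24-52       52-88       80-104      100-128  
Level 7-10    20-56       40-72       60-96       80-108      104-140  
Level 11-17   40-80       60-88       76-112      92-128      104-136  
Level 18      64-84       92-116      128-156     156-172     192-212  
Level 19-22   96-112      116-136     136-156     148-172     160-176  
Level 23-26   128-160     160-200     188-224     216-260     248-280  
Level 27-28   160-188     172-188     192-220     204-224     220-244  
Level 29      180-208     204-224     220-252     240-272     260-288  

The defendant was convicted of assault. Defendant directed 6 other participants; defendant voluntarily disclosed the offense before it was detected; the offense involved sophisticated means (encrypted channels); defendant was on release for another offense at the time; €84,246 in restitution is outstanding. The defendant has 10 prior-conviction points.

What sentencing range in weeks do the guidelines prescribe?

Base offense level for assault: 14.
S1 applies (level before this adjustment is 14 ≥ 14, so +3): 14 + 3 = 17.
S2 applies: 17 + 3 = 20.
S3 applies: 20 − 1 = 19.
S4 applies: 19 + 3 = 22.
S5 applies: 22 + 1 = 23.
S6 does not apply.
Final offense level: 23.
Criminal history: 10 prior points → Category IV (7-10).
Level 23 falls in the 23-26 band.
Grid: Level 23-26 × Category IV = 216-260 weeks.

216-260 weeks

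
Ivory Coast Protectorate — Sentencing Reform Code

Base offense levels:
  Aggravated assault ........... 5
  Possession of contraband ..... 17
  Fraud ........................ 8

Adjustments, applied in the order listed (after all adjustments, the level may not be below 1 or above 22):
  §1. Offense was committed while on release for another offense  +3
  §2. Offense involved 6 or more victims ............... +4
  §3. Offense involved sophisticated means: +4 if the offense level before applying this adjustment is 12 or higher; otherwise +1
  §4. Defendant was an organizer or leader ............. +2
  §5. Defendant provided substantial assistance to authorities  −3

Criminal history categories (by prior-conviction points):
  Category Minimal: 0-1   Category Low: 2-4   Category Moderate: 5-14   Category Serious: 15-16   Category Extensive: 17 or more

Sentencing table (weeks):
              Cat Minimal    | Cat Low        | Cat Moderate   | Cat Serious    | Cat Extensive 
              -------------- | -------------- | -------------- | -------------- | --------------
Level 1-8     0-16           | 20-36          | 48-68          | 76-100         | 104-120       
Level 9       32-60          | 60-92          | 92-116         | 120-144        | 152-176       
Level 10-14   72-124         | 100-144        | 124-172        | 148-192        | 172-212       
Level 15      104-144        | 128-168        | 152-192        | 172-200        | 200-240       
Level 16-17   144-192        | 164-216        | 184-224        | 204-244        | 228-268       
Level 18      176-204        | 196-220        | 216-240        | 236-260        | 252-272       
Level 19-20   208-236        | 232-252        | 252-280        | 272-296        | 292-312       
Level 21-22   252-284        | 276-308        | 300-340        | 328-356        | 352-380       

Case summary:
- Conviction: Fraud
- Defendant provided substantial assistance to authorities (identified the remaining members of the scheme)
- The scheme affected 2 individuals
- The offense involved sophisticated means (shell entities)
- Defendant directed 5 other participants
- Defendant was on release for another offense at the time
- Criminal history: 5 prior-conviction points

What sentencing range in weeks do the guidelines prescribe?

Base offense level for fraud: 8.
§1 applies: 8 + 3 = 11.
§2 does not apply.
§3 applies (level before this adjustment is 11 < 12, so +1): 11 + 1 = 12.
§4 applies: 12 + 2 = 14.
§5 applies: 14 − 3 = 11.
Final offense level: 11.
Criminal history: 5 prior points → Category Moderate (5-14).
Level 11 falls in the 10-14 band.
Grid: Level 10-14 × Category Moderate = 124-172 weeks.

124-172 weeks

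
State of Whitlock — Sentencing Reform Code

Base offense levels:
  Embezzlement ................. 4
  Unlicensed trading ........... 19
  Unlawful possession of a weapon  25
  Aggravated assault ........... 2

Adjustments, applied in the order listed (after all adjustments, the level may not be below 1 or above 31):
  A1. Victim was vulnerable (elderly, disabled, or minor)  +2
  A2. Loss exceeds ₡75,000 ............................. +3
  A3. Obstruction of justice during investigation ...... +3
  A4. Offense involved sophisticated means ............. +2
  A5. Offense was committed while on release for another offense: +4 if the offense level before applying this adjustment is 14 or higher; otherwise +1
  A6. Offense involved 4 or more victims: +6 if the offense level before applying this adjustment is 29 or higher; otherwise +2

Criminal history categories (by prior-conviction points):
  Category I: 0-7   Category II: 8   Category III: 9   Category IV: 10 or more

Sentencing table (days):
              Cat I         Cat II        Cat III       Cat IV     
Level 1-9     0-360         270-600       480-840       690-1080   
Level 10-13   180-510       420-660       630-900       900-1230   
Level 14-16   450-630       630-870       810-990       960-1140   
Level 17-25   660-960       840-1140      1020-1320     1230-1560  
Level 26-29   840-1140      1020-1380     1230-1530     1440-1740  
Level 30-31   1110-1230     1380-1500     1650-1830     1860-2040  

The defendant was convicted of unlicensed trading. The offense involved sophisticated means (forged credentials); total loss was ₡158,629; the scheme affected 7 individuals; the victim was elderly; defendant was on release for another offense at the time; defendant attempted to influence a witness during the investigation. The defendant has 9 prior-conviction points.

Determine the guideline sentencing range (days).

Base offense level for unlicensed trading: 19.
A1 applies: 19 + 2 = 21.
A2 applies: 21 + 3 = 24.
A3 applies: 24 + 3 = 27.
A4 applies: 27 + 2 = 29.
A5 applies (level before this adjustment is 29 ≥ 14, so +4): 29 + 4 = 33.
A6 applies (level before this adjustment is 33 ≥ 29, so +6): 33 + 6 = 39.
Level 39 exceeds the maximum of 31; capped at 31.
Final offense level: 31.
Criminal history: 9 prior points → Category III (9).
Level 31 falls in the 30-31 band.
Grid: Level 30-31 × Category III = 1650-1830 days.

1650-1830 days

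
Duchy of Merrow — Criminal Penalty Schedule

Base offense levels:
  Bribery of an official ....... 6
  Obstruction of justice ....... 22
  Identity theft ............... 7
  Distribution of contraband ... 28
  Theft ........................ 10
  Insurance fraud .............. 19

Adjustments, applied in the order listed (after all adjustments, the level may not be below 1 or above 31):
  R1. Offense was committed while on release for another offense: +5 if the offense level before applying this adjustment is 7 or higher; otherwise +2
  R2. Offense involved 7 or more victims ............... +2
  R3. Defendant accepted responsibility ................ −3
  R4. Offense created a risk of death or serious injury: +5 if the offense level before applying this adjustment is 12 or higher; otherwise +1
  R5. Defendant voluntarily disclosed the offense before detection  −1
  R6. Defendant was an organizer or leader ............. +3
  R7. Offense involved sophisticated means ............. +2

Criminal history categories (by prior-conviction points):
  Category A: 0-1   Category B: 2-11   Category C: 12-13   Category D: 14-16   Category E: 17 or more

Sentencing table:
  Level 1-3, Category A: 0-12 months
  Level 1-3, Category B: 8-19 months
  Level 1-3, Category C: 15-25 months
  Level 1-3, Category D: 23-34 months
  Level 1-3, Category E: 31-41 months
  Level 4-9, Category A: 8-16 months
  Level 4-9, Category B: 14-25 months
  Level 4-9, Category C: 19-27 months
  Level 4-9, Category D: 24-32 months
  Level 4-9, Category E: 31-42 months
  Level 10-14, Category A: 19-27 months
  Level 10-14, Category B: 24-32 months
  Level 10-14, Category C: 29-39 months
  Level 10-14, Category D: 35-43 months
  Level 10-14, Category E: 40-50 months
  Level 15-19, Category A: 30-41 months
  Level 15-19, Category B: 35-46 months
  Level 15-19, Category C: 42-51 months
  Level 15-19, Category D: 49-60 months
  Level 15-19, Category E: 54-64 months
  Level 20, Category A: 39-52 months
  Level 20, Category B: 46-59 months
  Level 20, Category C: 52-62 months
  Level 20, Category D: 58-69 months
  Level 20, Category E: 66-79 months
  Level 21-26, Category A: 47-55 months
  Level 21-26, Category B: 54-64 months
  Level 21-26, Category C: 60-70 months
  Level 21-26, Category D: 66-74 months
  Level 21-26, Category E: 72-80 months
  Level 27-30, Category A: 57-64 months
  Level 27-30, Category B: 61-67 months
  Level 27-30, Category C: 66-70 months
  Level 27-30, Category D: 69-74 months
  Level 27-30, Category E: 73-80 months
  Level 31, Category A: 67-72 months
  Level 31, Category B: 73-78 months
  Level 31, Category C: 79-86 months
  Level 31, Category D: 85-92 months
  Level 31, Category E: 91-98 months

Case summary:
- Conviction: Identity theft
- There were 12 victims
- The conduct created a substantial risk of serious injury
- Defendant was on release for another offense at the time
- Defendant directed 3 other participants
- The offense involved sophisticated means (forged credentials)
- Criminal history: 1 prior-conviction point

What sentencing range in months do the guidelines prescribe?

Base offense level for identity theft: 7.
R1 applies (level before this adjustment is 7 ≥ 7, so +5): 7 + 5 = 12.
R2 applies: 12 + 2 = 14.
R3 does not apply.
R4 applies (level before this adjustment is 14 ≥ 12, so +5): 14 + 5 = 19.
R6 applies: 19 + 3 = 22.
R7 applies: 22 + 2 = 24.
Final offense level: 24.
Criminal history: 1 prior point → Category A (0-1).
Level 24 falls in the 21-26 band.
Grid: Level 21-26 × Category A = 47-55 months.

47-55 months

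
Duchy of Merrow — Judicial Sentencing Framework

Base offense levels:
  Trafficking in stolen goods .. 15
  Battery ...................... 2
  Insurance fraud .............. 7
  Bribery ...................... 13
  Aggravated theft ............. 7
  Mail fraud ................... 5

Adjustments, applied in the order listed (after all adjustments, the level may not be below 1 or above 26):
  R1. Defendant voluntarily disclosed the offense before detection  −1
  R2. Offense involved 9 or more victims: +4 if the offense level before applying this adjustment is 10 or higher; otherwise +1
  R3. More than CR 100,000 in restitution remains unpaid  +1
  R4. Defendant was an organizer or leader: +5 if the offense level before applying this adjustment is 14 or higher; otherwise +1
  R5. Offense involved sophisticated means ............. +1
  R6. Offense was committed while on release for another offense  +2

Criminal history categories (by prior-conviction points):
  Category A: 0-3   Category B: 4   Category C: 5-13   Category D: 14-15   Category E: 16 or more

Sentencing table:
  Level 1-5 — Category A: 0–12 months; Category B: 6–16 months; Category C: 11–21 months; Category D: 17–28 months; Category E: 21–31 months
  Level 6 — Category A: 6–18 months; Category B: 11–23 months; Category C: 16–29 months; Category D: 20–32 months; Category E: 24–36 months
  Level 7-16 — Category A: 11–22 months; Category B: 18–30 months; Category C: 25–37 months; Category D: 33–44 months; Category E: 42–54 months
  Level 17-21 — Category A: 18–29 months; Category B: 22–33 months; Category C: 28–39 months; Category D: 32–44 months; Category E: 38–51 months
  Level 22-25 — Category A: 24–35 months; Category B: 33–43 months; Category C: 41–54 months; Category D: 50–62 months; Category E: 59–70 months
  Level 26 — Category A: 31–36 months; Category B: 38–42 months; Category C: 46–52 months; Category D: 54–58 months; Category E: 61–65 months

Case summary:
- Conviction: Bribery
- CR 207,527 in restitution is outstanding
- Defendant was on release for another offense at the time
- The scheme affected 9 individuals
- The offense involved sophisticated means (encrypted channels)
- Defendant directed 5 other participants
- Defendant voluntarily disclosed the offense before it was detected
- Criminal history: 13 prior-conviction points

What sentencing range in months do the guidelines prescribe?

41-54 months

Base offense level for bribery: 13.
R1 applies: 13 − 1 = 12.
R2 applies (level before this adjustment is 12 ≥ 10, so +4): 12 + 4 = 16.
R3 applies: 16 + 1 = 17.
R4 applies (level before this adjustment is 17 ≥ 14, so +5): 17 + 5 = 22.
R5 applies: 22 + 1 = 23.
R6 applies: 23 + 2 = 25.
Final offense level: 25.
Criminal history: 13 prior points → Category C (5-13).
Level 25 falls in the 22-25 band.
Grid: Level 22-25 × Category C = 41-54 months.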